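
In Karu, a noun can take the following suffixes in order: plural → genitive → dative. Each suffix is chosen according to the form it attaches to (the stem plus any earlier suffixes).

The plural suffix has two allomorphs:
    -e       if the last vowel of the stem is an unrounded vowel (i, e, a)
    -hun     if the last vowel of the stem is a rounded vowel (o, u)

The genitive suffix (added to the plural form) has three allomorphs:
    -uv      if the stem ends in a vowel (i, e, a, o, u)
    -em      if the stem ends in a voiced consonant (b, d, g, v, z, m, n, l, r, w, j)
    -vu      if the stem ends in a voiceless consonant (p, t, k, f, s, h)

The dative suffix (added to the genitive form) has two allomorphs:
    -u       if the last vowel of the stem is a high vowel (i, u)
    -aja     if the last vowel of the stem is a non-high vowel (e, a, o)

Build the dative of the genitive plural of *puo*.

*puo*: last vowel = /o/, a rounded vowel → -hun → *puohun*.
The final sound of the plural form *puohun* is /n/, which is a voiced consonant, so the genitive suffix is -em, giving *puohunem*.
The last vowel of the genitive form *puohunem* is /e/, which is a non-high vowel, so the dative suffix is -aja, giving *puohunemaja*.

puohunemaja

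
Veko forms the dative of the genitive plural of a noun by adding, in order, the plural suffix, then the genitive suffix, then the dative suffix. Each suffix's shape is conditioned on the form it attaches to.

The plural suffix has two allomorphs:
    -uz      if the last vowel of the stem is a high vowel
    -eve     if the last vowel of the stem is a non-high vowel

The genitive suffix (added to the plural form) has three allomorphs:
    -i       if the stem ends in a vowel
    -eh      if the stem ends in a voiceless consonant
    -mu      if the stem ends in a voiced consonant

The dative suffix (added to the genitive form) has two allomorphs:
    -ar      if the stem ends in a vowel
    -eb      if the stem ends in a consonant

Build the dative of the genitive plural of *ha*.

*ha*: last vowel = /a/, a non-high vowel → -eve → *haeve*.
The plural form *haeve*: final sound = /e/, a vowel → -i → *haevei*.
Since the final sound of the genitive form *haevei* is /i/ (a vowel), it takes -ar, giving *haeveiar*.

haeveiar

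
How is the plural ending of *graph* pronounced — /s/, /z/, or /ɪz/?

/s/

The stem *graph* ends in a voiceless non-sibilant consonant.
The plural suffix surfaces as /ɪz/ after sibilants, /s/ after other voiceless consonants, and /z/ after other voiced sounds.
So the plural -s on *graph* is pronounced /s/.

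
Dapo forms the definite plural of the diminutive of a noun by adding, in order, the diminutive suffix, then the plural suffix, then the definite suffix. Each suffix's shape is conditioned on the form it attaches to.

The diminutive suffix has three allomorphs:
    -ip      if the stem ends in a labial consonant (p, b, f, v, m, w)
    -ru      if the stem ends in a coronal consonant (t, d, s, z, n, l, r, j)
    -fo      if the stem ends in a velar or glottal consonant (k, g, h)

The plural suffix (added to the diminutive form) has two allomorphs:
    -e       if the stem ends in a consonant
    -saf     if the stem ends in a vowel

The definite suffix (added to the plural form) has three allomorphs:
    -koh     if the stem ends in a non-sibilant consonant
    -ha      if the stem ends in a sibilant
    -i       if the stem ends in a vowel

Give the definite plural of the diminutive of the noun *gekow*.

Since the final consonant of *gekow* is /w/ (labial), it takes -ip, giving *gekowip*.
The diminutive form *gekowip*: final sound = /p/, a consonant → -e → *gekowipe*.
Since the final sound of the plural form *gekowipe* is /e/ (a vowel), it takes -i, giving *gekowipei*.

gekowipei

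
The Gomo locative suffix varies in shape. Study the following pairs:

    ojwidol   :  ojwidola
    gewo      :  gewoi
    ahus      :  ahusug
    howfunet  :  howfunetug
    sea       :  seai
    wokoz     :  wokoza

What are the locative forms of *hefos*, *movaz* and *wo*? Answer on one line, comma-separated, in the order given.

hefosug, movaza, woi

The alternation tracks the final sound of the stem — -ug when the stem ends in a voiceless consonant (*ahus*, *howfunet*); -a when the stem ends in a voiced consonant (*ojwidol*, *wokoz*); -i when the stem ends in a vowel (*gewo*, *sea*).
*hefos* — final sound /s/ (a voiceless consonant) → -ug → *hefosug*.
*movaz*: final sound = /z/, a voiced consonant → -a → *movaza*.
*wo*: final sound = /o/, a vowel → -i → *woi*.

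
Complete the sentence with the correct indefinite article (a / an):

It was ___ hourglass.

an

The indefinite article is chosen by the initial *sound* of the following word, not its spelling.
*hourglass* begins with the sound /aʊ/ (silent h) — a vowel sound.
So the article is *an*: It was an hourglass.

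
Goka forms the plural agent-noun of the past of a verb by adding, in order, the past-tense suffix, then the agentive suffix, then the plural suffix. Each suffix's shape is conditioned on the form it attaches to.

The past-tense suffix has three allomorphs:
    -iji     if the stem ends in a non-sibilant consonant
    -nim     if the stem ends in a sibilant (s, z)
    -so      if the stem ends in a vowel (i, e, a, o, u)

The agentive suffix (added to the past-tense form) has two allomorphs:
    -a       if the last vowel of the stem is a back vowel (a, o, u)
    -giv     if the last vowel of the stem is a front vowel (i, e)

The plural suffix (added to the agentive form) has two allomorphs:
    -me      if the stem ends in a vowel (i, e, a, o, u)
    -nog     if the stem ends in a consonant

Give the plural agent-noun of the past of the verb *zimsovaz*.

*zimsovaz*: final sound = /z/, a sibilant → -nim → *zimsovaznim*.
The past-tense form *zimsovaznim*: last vowel = /i/, a front vowel → -giv → *zimsovaznimgiv*.
Since the final sound of the agentive form *zimsovaznimgiv* is /v/ (a consonant), it takes -nog, giving *zimsovaznimgivnog*.

zimsovaznimgivnog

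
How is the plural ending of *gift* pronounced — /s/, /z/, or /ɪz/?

/s/

The stem *gift* ends in a voiceless non-sibilant consonant.
The plural suffix surfaces as /ɪz/ after sibilants, /s/ after other voiceless consonants, and /z/ after other voiced sounds.
So the plural -s on *gift* is pronounced /s/.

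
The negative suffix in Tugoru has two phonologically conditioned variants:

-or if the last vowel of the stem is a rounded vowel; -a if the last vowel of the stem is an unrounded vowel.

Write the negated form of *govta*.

govtaa

*govta* — last vowel /a/ (an unrounded vowel) → -a → *govtaa*.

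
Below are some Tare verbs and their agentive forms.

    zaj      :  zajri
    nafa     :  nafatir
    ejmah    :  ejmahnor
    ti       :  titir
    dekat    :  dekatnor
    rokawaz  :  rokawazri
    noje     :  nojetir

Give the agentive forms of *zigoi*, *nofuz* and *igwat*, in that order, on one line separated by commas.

zigoitir, nofuzri, igwatnor

The pattern is voicing of the final sound: -nor when the stem ends in a voiceless consonant (*ejmah*, *dekat*); -ri when the stem ends in a voiced consonant (*zaj*, *rokawaz*); -tir when the stem ends in a vowel (*nafa*, *ti*, *noje*).
*zigoi*: final sound = /i/, a vowel → -tir → *zigoitir*.
Since the final sound of *nofuz* is /z/ (a voiced consonant), it takes -ri, giving *nofuzri*.
*igwat* — final sound /t/ (a voiceless consonant) → -nor → *igwatnor*.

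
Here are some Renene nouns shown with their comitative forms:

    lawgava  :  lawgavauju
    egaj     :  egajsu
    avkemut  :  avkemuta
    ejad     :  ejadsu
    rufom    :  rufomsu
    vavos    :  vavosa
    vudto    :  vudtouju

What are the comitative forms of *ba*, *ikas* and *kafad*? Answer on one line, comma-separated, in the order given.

bauju, ikasa, kafadsu

The pattern is voicing of the final sound: -a when the stem ends in a voiceless consonant (*avkemut*, *vavos*); -su when the stem ends in a voiced consonant (*egaj*, *ejad*, *rufom*); -uju when the stem ends in a vowel (*lawgava*, *vudto*).
Since the final sound of *ba* is /a/ (a vowel), it takes -uju, giving *bauju*.
*ikas*: final sound = /s/, a voiceless consonant → -a → *ikasa*.
*kafad* — final sound /d/ (a voiced consonant) → -su → *kafadsu*.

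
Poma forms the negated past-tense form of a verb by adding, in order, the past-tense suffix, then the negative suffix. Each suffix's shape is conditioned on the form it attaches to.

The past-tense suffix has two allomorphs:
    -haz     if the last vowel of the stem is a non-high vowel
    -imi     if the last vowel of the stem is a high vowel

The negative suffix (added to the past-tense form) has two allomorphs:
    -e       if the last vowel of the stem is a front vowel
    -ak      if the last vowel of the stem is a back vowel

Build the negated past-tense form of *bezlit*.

*bezlit*: last vowel = /i/, a high vowel → -imi → *bezlitimi*.
The past-tense form *bezlitimi*: last vowel = /i/, a front vowel → -e → *bezlitimie*.

bezlitimie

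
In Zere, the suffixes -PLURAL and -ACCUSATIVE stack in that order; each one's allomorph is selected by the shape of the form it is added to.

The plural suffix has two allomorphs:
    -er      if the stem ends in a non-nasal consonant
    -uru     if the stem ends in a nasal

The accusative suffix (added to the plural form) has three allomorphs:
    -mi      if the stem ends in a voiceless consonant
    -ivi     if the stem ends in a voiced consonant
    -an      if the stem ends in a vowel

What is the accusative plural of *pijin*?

*pijin*: final consonant = /n/, a nasal → -uru → *pijinuru*.
The plural form *pijinuru*: final sound = /u/, a vowel → -an → *pijinuruan*.

pijinuruan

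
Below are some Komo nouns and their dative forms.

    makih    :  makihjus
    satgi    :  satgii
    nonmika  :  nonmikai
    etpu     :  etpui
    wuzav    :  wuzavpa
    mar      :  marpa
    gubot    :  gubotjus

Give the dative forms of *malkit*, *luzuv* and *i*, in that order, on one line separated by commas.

malkitjus, luzuvpa, ii

The alternation tracks the final sound of the stem — -jus when the stem ends in a voiceless consonant (*makih*, *gubot*); -pa when the stem ends in a voiced consonant (*wuzav*, *mar*); -i when the stem ends in a vowel (*satgi*, *nonmika*, *etpu*).
Since the final sound of *malkit* is /t/ (a voiceless consonant), it takes -jus, giving *malkitjus*.
Since the final sound of *luzuv* is /v/ (a voiced consonant), it takes -pa, giving *luzuvpa*.
*i* — final sound /i/ (a vowel) → -i → *ii*.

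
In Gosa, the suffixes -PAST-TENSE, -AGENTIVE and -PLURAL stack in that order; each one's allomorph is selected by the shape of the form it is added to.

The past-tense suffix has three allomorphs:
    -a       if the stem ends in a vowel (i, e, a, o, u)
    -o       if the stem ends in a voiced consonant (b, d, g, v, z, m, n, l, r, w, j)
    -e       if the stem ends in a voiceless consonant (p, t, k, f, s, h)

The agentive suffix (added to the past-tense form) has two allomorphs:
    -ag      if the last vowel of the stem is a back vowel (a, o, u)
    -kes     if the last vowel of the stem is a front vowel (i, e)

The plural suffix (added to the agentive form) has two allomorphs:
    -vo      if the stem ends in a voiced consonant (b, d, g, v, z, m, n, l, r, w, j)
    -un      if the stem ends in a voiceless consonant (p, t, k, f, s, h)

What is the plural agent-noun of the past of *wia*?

wiaaagvo

Since the final sound of *wia* is /a/ (a vowel), it takes -a, giving *wiaa*.
The past-tense form *wiaa*: last vowel = /a/, a back vowel → -ag → *wiaaag*.
The final consonant of the agentive form *wiaaag* is /g/, which is voiced, so the plural suffix is -vo, giving *wiaaagvo*.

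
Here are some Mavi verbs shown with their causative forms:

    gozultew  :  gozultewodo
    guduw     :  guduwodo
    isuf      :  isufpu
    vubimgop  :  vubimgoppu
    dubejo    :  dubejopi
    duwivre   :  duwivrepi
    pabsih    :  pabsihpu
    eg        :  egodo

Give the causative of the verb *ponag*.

ponagodo

The suffix is conditioned by the final sound: -pu when the stem ends in a voiceless consonant (*isuf*, *vubimgop*, *pabsih*); -odo when the stem ends in a voiced consonant (*gozultew*, *guduw*, *eg*); -pi when the stem ends in a vowel (*dubejo*, *duwivre*).
The final sound of *ponag* is /g/, which is a voiced consonant, so the suffix is -odo, giving *ponagodo*.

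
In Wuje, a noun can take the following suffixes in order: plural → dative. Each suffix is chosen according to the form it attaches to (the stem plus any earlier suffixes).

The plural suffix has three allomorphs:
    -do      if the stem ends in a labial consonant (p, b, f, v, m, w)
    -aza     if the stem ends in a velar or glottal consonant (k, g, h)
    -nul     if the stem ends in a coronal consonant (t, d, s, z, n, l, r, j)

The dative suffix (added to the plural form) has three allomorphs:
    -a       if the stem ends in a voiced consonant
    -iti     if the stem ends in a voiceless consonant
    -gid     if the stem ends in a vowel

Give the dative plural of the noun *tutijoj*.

tutijojnula

The final consonant of *tutijoj* is /j/, which is coronal, so the plural suffix is -nul, giving *tutijojnul*.
The plural form *tutijojnul* — final sound /l/ (a voiced consonant) → -a → *tutijojnula*.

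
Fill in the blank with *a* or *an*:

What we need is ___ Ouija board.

a

The indefinite article is chosen by the initial *sound* of the following word, not its spelling.
*Ouija* begins with the sound /wiː/ (pronounced /ˈwiːdʒə/) — a consonant sound.
So the article is *a*: What we need is a Ouija board.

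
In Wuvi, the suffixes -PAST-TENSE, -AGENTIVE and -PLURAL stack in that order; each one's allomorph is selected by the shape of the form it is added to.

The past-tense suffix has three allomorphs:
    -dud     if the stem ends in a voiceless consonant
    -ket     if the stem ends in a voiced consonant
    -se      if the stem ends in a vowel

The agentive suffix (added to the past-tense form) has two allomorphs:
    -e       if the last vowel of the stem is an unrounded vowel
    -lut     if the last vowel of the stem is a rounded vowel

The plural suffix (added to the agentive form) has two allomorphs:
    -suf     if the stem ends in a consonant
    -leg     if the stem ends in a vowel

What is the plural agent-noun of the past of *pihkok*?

pihkokdudlutsuf

*pihkok*: final sound = /k/, a voiceless consonant → -dud → *pihkokdud*.
The past-tense form *pihkokdud* — last vowel /u/ (a rounded vowel) → -lut → *pihkokdudlut*.
The agentive form *pihkokdudlut*: final sound = /t/, a consonant → -suf → *pihkokdudlutsuf*.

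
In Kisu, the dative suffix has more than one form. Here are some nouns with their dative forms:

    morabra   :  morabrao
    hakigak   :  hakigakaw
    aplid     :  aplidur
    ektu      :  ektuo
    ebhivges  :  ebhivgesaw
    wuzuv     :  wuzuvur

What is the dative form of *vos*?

vosaw

The alternation tracks the final sound of the stem — -aw when the stem ends in a voiceless consonant (*hakigak*, *ebhivges*); -ur when the stem ends in a voiced consonant (*aplid*, *wuzuv*); -o when the stem ends in a vowel (*morabra*, *ektu*).
*vos*: final sound = /s/, a voiceless consonant → -aw → *vosaw*.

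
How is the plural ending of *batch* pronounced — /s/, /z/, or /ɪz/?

The stem *batch* ends in a sibilant (/s, z, ʃ, ʒ, tʃ, dʒ/).
The plural suffix surfaces as /ɪz/ after sibilants, /s/ after other voiceless consonants, and /z/ after other voiced sounds.
So the plural -s on *batch* is pronounced /ɪz/.

/ɪz/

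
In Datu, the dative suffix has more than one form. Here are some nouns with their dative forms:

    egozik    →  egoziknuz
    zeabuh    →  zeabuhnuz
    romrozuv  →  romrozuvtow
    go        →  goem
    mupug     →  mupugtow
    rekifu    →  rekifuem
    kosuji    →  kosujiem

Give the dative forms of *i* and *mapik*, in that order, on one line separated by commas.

Looking at the final sound of each stem: -nuz when the stem ends in a voiceless consonant (*egozik*, *zeabuh*); -tow when the stem ends in a voiced consonant (*romrozuv*, *mupug*); -em when the stem ends in a vowel (*go*, *rekifu*, *kosuji*).
The final sound of *i* is /i/, which is a vowel, so the suffix is -em, giving *iem*.
*mapik*: final sound = /k/, a voiceless consonant → -nuz → *mapiknuz*.

iem, mapiknuz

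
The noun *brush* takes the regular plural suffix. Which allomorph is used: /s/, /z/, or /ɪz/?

/ɪz/

The stem *brush* ends in a sibilant (/s, z, ʃ, ʒ, tʃ, dʒ/).
The plural suffix surfaces as /ɪz/ after sibilants, /s/ after other voiceless consonants, and /z/ after other voiced sounds.
So the plural -s on *brush* is pronounced /ɪz/.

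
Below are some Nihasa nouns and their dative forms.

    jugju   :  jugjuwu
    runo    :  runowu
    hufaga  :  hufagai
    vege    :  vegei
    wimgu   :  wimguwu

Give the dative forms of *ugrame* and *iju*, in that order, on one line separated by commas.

The suffix is conditioned by the last vowel: -wu when the last vowel of the stem is a rounded vowel (*jugju*, *runo*, *wimgu*); -i when the last vowel of the stem is an unrounded vowel (*hufaga*, *vege*).
The last vowel of *ugrame* is /e/, which is an unrounded vowel, so the suffix is -i, giving *ugramei*.
The last vowel of *iju* is /u/, which is a rounded vowel, so the suffix is -wu, giving *ijuwu*.

ugramei, ijuwu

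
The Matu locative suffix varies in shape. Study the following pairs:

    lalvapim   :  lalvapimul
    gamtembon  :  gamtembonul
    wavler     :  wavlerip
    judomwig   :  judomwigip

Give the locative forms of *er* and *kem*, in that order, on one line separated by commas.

erip, kemul

The alternation tracks the final consonant of the stem — -ul when the stem ends in a nasal (*lalvapim*, *gamtembon*); -ip when the stem ends in a non-nasal consonant (*wavler*, *judomwig*).
The final consonant of *er* is /r/, which is non-nasal, so the suffix is -ip, giving *erip*.
*kem*: final consonant = /m/, a nasal → -ul → *kemul*.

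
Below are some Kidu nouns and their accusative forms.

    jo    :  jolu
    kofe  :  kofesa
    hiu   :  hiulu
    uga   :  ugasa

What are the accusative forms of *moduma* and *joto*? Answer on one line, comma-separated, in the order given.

modumasa, jotolu

The suffix is conditioned by the last vowel: -lu when the last vowel of the stem is a rounded vowel (*jo*, *hiu*); -sa when the last vowel of the stem is an unrounded vowel (*kofe*, *uga*).
*moduma* — last vowel /a/ (an unrounded vowel) → -sa → *modumasa*.
*joto*: last vowel = /o/, a rounded vowel → -lu → *jotolu*.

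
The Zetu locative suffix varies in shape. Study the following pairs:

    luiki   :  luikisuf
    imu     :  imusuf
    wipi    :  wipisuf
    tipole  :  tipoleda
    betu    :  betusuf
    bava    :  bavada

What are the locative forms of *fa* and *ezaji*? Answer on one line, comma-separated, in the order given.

fada, ezajisuf

The alternation tracks the last vowel of the stem — -suf when the last vowel of the stem is a high vowel (*luiki*, *imu*, *wipi*, *betu*); -da when the last vowel of the stem is a non-high vowel (*tipole*, *bava*).
Since the last vowel of *fa* is /a/ (a non-high vowel), it takes -da, giving *fada*.
*ezaji*: last vowel = /i/, a high vowel → -suf → *ezajisuf*.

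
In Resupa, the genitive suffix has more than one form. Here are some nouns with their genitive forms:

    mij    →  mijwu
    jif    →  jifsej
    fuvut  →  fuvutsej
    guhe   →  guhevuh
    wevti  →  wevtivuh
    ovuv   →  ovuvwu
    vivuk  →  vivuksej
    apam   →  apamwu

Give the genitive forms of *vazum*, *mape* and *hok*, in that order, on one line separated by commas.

The alternation tracks the final sound of the stem — -sej when the stem ends in a voiceless consonant (*jif*, *fuvut*, *vivuk*); -wu when the stem ends in a voiced consonant (*mij*, *ovuv*, *apam*); -vuh when the stem ends in a vowel (*guhe*, *wevti*).
*vazum* — final sound /m/ (a voiced consonant) → -wu → *vazumwu*.
*mape*: final sound = /e/, a vowel → -vuh → *mapevuh*.
*hok*: final sound = /k/, a voiceless consonant → -sej → *hoksej*.

vazumwu, mapevuh, hoksej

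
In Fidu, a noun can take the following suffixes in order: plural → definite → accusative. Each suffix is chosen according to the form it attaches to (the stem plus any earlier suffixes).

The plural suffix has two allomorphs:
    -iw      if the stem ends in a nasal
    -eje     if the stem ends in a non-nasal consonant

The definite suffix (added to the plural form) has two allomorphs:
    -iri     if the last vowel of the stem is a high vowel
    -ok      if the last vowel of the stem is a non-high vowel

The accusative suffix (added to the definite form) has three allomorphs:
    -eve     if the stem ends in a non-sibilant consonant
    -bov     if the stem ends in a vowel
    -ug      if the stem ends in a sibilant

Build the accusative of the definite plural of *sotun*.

Since the final consonant of *sotun* is /n/ (a nasal), it takes -iw, giving *sotuniw*.
The plural form *sotuniw* — last vowel /i/ (a high vowel) → -iri → *sotuniwiri*.
The definite form *sotuniwiri* — final sound /i/ (a vowel) → -bov → *sotuniwiribov*.

sotuniwiribov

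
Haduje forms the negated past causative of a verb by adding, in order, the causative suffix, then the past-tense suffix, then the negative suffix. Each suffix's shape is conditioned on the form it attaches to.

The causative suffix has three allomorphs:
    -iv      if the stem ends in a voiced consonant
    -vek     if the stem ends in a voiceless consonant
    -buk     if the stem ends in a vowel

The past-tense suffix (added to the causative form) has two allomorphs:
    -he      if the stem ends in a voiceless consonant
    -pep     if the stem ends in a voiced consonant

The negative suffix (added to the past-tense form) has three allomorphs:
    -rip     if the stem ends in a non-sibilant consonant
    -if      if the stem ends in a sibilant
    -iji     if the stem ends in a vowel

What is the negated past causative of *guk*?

Since the final sound of *guk* is /k/ (a voiceless consonant), it takes -vek, giving *gukvek*.
The causative form *gukvek*: final consonant = /k/, voiceless → -he → *gukvekhe*.
Since the final sound of the past-tense form *gukvekhe* is /e/ (a vowel), it takes -iji, giving *gukvekheiji*.

gukvekheiji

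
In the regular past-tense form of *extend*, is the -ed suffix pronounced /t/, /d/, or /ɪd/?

/ɪd/

The stem *extend* ends in /t/ or /d/.
The -ed suffix is realized as /ɪd/ after /t, d/; as /t/ after other voiceless consonants; and as /d/ after other voiced sounds.
So -ed on *extend* is pronounced /ɪd/.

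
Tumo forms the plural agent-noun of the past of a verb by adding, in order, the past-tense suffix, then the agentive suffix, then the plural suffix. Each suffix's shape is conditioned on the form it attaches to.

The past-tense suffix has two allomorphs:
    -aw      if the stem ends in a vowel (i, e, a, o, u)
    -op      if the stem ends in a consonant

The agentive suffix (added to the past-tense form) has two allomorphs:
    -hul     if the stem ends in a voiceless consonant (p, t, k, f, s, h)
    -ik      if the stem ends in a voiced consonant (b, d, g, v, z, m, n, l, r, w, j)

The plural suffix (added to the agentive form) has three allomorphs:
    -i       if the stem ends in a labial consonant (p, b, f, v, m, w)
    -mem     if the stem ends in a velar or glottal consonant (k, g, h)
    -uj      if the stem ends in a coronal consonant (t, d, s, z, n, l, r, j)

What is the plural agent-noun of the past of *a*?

The final sound of *a* is /a/, which is a vowel, so the past-tense suffix is -aw, giving *aaw*.
Since the final consonant of the past-tense form *aaw* is /w/ (voiced), it takes -ik, giving *aawik*.
Since the final consonant of the agentive form *aawik* is /k/ (velar/glottal), it takes -mem, giving *aawikmem*.

aawikmem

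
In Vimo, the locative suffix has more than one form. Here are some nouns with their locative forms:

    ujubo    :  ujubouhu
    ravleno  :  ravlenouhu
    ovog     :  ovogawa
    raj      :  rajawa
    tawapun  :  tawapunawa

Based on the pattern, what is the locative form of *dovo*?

dovouhu

The pattern is consonant vs. vowel: -awa when the stem ends in a consonant (*ovog*, *raj*, *tawapun*); -uhu when the stem ends in a vowel (*ujubo*, *ravleno*).
*dovo* — final sound /o/ (a vowel) → -uhu → *dovouhu*.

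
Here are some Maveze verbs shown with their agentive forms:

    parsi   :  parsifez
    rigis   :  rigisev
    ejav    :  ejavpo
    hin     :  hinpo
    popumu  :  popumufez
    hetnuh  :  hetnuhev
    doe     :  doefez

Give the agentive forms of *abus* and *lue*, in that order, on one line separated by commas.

abusev, luefez

The suffix is conditioned by the final sound: -ev when the stem ends in a voiceless consonant (*rigis*, *hetnuh*); -po when the stem ends in a voiced consonant (*ejav*, *hin*); -fez when the stem ends in a vowel (*parsi*, *popumu*, *doe*).
*abus*: final sound = /s/, a voiceless consonant → -ev → *abusev*.
Since the final sound of *lue* is /e/ (a vowel), it takes -fez, giving *luefez*.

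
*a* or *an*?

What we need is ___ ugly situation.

an

The indefinite article is chosen by the initial *sound* of the following word, not its spelling.
*ugly* begins with the sound /ʌ/ (u pronounced /ʌ/) — a vowel sound.
So the article is *an*: What we need is an ugly situation.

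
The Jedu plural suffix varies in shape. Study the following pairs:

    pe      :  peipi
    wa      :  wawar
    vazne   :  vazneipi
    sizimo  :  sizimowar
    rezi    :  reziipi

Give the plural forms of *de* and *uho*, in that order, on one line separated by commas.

Looking at the last vowel of each stem: -ipi when the last vowel of the stem is a front vowel (*pe*, *vazne*, *rezi*); -war when the last vowel of the stem is a back vowel (*wa*, *sizimo*).
*de*: last vowel = /e/, a front vowel → -ipi → *deipi*.
*uho* — last vowel /o/ (a back vowel) → -war → *uhowar*.

deipi, uhowar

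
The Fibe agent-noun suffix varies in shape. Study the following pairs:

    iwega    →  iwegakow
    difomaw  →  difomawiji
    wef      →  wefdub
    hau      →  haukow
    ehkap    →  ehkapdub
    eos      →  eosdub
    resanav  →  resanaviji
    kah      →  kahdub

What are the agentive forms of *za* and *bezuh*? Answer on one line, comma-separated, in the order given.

zakow, bezuhdub

The suffix is conditioned by the final sound: -dub when the stem ends in a voiceless consonant (*wef*, *ehkap*, *eos*, *kah*); -iji when the stem ends in a voiced consonant (*difomaw*, *resanav*); -kow when the stem ends in a vowel (*iwega*, *hau*).
Since the final sound of *za* is /a/ (a vowel), it takes -kow, giving *zakow*.
*bezuh*: final sound = /h/, a voiceless consonant → -dub → *bezuhdub*.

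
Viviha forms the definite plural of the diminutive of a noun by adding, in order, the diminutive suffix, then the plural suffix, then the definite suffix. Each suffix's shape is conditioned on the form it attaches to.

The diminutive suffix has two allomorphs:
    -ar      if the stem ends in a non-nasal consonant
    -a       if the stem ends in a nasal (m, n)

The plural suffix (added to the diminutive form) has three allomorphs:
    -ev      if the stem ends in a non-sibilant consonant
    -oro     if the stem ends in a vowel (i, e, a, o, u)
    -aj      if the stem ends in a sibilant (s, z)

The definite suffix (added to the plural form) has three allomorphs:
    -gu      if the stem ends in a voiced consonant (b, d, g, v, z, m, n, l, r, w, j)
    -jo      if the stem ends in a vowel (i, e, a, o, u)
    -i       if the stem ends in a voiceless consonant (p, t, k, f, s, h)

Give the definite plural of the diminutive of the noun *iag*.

*iag* — final consonant /g/ (non-nasal) → -ar → *iagar*.
The final sound of the diminutive form *iagar* is /r/, which is a non-sibilant consonant, so the plural suffix is -ev, giving *iagarev*.
The final sound of the plural form *iagarev* is /v/, which is a voiced consonant, so the definite suffix is -gu, giving *iagarevgu*.

iagarevgu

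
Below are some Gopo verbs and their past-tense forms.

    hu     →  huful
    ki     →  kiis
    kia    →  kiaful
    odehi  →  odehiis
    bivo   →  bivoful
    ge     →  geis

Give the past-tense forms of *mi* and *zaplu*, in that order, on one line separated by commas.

miis, zapluful

The alternation tracks the last vowel of the stem — -is when the last vowel of the stem is a front vowel (*ki*, *odehi*, *ge*); -ful when the last vowel of the stem is a back vowel (*hu*, *kia*, *bivo*).
The last vowel of *mi* is /i/, which is a front vowel, so the suffix is -is, giving *miis*.
*zaplu* — last vowel /u/ (a back vowel) → -ful → *zapluful*.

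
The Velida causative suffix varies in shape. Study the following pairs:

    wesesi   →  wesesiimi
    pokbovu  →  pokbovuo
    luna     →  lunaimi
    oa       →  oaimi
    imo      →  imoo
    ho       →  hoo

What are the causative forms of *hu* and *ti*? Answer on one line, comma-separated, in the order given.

Looking at the last vowel of each stem: -o when the last vowel of the stem is a rounded vowel (*pokbovu*, *imo*, *ho*); -imi when the last vowel of the stem is an unrounded vowel (*wesesi*, *luna*, *oa*).
The last vowel of *hu* is /u/, which is a rounded vowel, so the suffix is -o, giving *huo*.
The last vowel of *ti* is /i/, which is an unrounded vowel, so the suffix is -imi, giving *tiimi*.

huo, tiimi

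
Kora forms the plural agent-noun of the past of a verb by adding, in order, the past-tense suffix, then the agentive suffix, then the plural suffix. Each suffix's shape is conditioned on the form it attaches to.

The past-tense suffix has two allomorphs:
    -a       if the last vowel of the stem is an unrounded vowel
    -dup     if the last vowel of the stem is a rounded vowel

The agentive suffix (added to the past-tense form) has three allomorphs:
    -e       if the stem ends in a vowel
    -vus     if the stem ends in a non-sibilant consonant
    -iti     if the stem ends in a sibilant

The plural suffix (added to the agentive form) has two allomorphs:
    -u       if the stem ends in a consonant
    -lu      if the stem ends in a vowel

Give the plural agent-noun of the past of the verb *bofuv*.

*bofuv* — last vowel /u/ (a rounded vowel) → -dup → *bofuvdup*.
Since the final sound of the past-tense form *bofuvdup* is /p/ (a non-sibilant consonant), it takes -vus, giving *bofuvdupvus*.
The final sound of the agentive form *bofuvdupvus* is /s/, which is a consonant, so the plural suffix is -u, giving *bofuvdupvusu*.

bofuvdupvusu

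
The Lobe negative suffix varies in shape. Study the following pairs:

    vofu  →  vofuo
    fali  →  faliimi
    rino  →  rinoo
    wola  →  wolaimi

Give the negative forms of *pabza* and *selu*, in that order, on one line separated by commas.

pabzaimi, seluo

The alternation tracks the last vowel of the stem — -o when the last vowel of the stem is a rounded vowel (*vofu*, *rino*); -imi when the last vowel of the stem is an unrounded vowel (*fali*, *wola*).
*pabza*: last vowel = /a/, an unrounded vowel → -imi → *pabzaimi*.
Since the last vowel of *selu* is /u/ (a rounded vowel), it takes -o, giving *seluo*.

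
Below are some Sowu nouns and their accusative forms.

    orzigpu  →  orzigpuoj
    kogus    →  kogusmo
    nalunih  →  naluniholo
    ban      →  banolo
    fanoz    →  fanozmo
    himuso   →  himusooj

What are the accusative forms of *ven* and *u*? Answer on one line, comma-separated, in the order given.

The alternation tracks the final sound of the stem — -mo when the stem ends in a sibilant (*kogus*, *fanoz*); -olo when the stem ends in a non-sibilant consonant (*nalunih*, *ban*); -oj when the stem ends in a vowel (*orzigpu*, *himuso*).
Since the final sound of *ven* is /n/ (a non-sibilant consonant), it takes -olo, giving *venolo*.
The final sound of *u* is /u/, which is a vowel, so the suffix is -oj, giving *uoj*.

venolo, uoj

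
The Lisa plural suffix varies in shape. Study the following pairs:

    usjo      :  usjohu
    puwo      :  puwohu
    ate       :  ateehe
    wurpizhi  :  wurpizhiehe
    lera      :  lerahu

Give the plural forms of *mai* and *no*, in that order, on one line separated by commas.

maiehe, nohu

The alternation tracks the last vowel of the stem — -ehe when the last vowel of the stem is a front vowel (*ate*, *wurpizhi*); -hu when the last vowel of the stem is a back vowel (*usjo*, *puwo*, *lera*).
The last vowel of *mai* is /i/, which is a front vowel, so the suffix is -ehe, giving *maiehe*.
*no* — last vowel /o/ (a back vowel) → -hu → *nohu*.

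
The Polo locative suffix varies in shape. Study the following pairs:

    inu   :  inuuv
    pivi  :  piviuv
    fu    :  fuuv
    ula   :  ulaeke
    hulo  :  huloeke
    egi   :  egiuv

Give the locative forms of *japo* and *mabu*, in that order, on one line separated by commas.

japoeke, mabuuv

The suffix is conditioned by the last vowel: -uv when the last vowel of the stem is a high vowel (*inu*, *pivi*, *fu*, *egi*); -eke when the last vowel of the stem is a non-high vowel (*ula*, *hulo*).
The last vowel of *japo* is /o/, which is a non-high vowel, so the suffix is -eke, giving *japoeke*.
*mabu* — last vowel /u/ (a high vowel) → -uv → *mabuuv*.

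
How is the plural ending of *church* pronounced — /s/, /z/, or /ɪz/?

The stem *church* ends in a sibilant (/s, z, ʃ, ʒ, tʃ, dʒ/).
The plural suffix surfaces as /ɪz/ after sibilants, /s/ after other voiceless consonants, and /z/ after other voiced sounds.
So the plural -s on *church* is pronounced /ɪz/.

/ɪz/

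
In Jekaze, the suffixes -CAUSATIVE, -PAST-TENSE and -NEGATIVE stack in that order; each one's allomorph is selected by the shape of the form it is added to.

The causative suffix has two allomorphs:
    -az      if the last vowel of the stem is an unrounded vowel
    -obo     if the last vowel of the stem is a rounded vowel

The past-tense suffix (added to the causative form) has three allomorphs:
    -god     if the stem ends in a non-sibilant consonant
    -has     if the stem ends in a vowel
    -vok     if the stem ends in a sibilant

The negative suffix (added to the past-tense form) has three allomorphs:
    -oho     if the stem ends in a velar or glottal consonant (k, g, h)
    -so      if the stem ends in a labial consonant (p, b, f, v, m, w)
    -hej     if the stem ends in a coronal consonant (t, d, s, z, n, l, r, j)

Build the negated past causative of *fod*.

fodobohashej

*fod* — last vowel /o/ (a rounded vowel) → -obo → *fodobo*.
The final sound of the causative form *fodobo* is /o/, which is a vowel, so the past-tense suffix is -has, giving *fodobohas*.
The past-tense form *fodobohas*: final consonant = /s/, coronal → -hej → *fodobohashej*.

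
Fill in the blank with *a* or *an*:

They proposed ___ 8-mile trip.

an

The indefinite article is chosen by the initial *sound* of the following word, not its spelling.
The number *8* is spoken "eight", beginning with /eɪt/ — a vowel sound.
So the article is *an*: They proposed an 8-mile trip.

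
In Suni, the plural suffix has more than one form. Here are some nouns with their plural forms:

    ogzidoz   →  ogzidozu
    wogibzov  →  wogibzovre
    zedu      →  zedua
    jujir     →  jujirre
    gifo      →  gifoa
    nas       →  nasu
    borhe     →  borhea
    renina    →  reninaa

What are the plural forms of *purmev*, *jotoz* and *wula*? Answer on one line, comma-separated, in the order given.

purmevre, jotozu, wulaa

The pattern is sibilance of the final sound: -u when the stem ends in a sibilant (*ogzidoz*, *nas*); -re when the stem ends in a non-sibilant consonant (*wogibzov*, *jujir*); -a when the stem ends in a vowel (*zedu*, *gifo*, *borhe*, *renina*).
Since the final sound of *purmev* is /v/ (a non-sibilant consonant), it takes -re, giving *purmevre*.
*jotoz*: final sound = /z/, a sibilant → -u → *jotozu*.
Since the final sound of *wula* is /a/ (a vowel), it takes -a, giving *wulaa*.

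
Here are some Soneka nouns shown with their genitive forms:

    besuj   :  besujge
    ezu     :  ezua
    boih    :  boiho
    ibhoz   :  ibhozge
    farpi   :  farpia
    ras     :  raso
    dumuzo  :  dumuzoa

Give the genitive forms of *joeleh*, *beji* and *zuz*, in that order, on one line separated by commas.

The pattern is voicing of the final sound: -o when the stem ends in a voiceless consonant (*boih*, *ras*); -ge when the stem ends in a voiced consonant (*besuj*, *ibhoz*); -a when the stem ends in a vowel (*ezu*, *farpi*, *dumuzo*).
The final sound of *joeleh* is /h/, which is a voiceless consonant, so the suffix is -o, giving *joeleho*.
The final sound of *beji* is /i/, which is a vowel, so the suffix is -a, giving *bejia*.
The final sound of *zuz* is /z/, which is a voiced consonant, so the suffix is -ge, giving *zuzge*.

joeleho, bejia, zuzge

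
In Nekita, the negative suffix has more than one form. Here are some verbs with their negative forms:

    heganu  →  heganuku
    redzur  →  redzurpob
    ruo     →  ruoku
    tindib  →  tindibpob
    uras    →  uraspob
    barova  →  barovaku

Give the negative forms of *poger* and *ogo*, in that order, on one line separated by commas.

pogerpob, ogoku

The suffix is conditioned by the final sound: -pob when the stem ends in a consonant (*redzur*, *tindib*, *uras*); -ku when the stem ends in a vowel (*heganu*, *ruo*, *barova*).
Since the final sound of *poger* is /r/ (a consonant), it takes -pob, giving *pogerpob*.
The final sound of *ogo* is /o/, which is a vowel, so the suffix is -ku, giving *ogoku*.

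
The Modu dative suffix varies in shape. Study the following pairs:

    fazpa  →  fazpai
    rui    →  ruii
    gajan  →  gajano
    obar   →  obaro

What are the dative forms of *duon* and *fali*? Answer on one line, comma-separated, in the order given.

The alternation tracks the final sound of the stem — -o when the stem ends in a consonant (*gajan*, *obar*); -i when the stem ends in a vowel (*fazpa*, *rui*).
Since the final sound of *duon* is /n/ (a consonant), it takes -o, giving *duono*.
The final sound of *fali* is /i/, which is a vowel, so the suffix is -i, giving *falii*.

duono, falii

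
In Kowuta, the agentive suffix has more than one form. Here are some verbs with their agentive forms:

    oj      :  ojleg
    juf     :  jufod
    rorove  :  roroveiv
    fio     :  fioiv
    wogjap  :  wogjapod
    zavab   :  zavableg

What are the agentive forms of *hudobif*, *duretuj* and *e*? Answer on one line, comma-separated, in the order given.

hudobifod, duretujleg, eiv

The suffix is conditioned by the final sound: -od when the stem ends in a voiceless consonant (*juf*, *wogjap*); -leg when the stem ends in a voiced consonant (*oj*, *zavab*); -iv when the stem ends in a vowel (*rorove*, *fio*).
The final sound of *hudobif* is /f/, which is a voiceless consonant, so the suffix is -od, giving *hudobifod*.
The final sound of *duretuj* is /j/, which is a voiced consonant, so the suffix is -leg, giving *duretujleg*.
Since the final sound of *e* is /e/ (a vowel), it takes -iv, giving *eiv*.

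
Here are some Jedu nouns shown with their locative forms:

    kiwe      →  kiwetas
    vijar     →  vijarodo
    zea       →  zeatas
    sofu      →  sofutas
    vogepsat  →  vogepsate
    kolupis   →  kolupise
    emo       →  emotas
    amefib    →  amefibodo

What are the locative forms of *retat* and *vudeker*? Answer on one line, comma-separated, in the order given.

retate, vudekerodo

Looking at the final sound of each stem: -e when the stem ends in a voiceless consonant (*vogepsat*, *kolupis*); -odo when the stem ends in a voiced consonant (*vijar*, *amefib*); -tas when the stem ends in a vowel (*kiwe*, *zea*, *sofu*, *emo*).
The final sound of *retat* is /t/, which is a voiceless consonant, so the suffix is -e, giving *retate*.
Since the final sound of *vudeker* is /r/ (a voiced consonant), it takes -odo, giving *vudekerodo*.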